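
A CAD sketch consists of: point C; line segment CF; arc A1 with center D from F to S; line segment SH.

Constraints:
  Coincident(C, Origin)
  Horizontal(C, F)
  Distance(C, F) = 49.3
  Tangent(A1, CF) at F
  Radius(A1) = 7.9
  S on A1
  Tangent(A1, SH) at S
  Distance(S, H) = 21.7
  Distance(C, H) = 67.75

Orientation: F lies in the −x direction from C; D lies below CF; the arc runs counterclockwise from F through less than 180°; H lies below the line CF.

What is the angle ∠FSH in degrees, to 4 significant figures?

141.8°

Checks: C.y = 0.00, F.y = 0.00 ✓; |DS| = 7.900 ✓; ∠(DS, SH) = 90.00° ✓; |SH| = 21.70 ✓; |CH| = 67.75 ✓.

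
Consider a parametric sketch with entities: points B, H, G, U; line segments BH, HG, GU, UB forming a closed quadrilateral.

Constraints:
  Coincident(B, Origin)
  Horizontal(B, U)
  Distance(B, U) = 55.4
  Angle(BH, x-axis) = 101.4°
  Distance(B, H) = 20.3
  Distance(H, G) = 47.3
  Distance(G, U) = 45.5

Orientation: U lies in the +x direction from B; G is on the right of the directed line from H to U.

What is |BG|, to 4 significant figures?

28.00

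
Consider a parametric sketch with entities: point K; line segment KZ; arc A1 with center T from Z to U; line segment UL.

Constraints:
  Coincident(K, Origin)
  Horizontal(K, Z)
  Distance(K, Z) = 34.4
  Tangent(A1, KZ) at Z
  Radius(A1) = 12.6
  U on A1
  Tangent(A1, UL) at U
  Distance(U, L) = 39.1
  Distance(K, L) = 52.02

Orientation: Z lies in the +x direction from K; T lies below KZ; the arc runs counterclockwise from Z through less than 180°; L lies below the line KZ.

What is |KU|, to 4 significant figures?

24.43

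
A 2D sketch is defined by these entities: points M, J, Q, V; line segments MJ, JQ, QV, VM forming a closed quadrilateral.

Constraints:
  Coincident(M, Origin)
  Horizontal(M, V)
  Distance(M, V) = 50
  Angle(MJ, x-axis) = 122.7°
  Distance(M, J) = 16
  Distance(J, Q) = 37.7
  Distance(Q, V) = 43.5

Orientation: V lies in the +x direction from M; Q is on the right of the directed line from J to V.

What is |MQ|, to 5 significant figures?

21.712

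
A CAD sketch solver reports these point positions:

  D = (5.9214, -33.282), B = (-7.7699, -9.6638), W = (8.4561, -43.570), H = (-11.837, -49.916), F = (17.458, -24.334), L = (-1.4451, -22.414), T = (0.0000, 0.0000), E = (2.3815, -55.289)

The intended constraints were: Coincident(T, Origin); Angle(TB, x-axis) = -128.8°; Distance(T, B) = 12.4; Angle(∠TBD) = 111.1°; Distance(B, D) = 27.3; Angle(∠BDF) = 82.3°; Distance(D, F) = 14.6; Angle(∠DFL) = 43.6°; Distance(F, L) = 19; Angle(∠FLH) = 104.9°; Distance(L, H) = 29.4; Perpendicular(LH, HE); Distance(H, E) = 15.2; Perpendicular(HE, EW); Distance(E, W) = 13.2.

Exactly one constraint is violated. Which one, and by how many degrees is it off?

Perpendicular(HE, EW) — off by 6.70°.

T = (0.00, 0.00) ✓; TB at -128.8° ✓; |TB| = 12.40 ✓; ∠TBD = 111.1° ✓; |BD| = 27.30 ✓; ∠BDF = 82.30° ✓; |DF| = 14.60 ✓; ∠DFL = 43.60° ✓; |FL| = 19.00 ✓; ∠FLH = 104.9° ✓; |LH| = 29.40 ✓; ∠(LH, HE) = 90.00° ✓; |HE| = 15.20 ✓; ∠(HE, EW) = 83.30° ✗; |EW| = 13.20 ✓.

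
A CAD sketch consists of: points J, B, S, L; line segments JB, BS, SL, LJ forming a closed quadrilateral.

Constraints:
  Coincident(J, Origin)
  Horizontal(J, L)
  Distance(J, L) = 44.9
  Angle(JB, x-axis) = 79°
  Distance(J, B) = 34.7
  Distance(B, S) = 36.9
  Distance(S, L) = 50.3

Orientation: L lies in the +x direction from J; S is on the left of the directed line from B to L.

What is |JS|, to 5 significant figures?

63.993

J is at the origin; JL is horizontal with |JL| = 44.9 and L in +x, so L = (44.9, 0). JB runs at 79.0° with |JB| = 34.7, so B = (6.6211, 34.062). S is determined by |BS| = 36.9 and |SL| = 50.3 together: it lies at the intersection of circle(B, 36.9) and circle(L, 50.3). With |BL| = 51.240, the foot of the radical line on BL is 14.218 from B and the perpendicular offset is √(36.9² − 14.218²) = 34.051. Taking the left-of-BL solution: S = (39.878, 50.049).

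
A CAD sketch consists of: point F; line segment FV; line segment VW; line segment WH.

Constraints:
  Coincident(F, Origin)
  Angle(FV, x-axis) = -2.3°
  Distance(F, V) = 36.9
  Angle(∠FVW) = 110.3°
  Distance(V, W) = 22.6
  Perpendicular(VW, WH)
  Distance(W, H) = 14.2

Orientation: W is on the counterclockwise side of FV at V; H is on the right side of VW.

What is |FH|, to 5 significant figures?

60.295

F is at the origin; FV runs at -2.3° with length 36.9, so V = 36.9·(cos -2.3°, sin -2.3°) = (36.870, -1.4809). ∠FVW = 110.3°, so VW runs at -2.3° + (180° − 110.3°) = 67.400° from the x-axis; with |VW| = 22.6, W = V + 22.6·(cos 67.400°, sin 67.400°) = (45.555, 19.384). VW ⟂ WH; with |WH| = 14.2 on the right of VW, H = W + 14.2·(0.92321, -0.38430) = (58.665, 13.927). Then |FH| = |H − F| = 60.295.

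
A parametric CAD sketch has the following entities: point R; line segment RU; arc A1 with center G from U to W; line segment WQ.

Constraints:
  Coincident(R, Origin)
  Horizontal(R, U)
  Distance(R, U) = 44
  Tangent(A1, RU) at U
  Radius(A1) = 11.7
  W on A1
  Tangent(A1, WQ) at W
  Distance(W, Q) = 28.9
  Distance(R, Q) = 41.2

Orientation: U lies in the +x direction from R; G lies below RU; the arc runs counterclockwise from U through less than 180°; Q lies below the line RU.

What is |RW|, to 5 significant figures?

33.924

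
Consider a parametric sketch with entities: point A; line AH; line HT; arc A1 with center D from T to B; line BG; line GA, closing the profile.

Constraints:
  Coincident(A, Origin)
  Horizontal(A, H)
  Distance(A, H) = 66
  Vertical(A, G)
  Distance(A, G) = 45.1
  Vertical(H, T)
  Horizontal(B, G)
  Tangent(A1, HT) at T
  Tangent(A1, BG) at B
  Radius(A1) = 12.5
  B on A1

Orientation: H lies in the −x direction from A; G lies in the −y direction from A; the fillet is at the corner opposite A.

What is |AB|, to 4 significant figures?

69.97

A is at the origin; AH is horizontal with |AH| = 66.0 and H on the −x side, so H = (-66.00, 0.000). AG is vertical with |AG| = 45.1 and G on the −y side, so G = (0.000, -45.10). The virtual corner opposite A is at (-66.00, -45.10). Tangency of A1 to HT means the radius DT is perpendicular to HT and A1 meets BG tangentially, so DB is at right angles to BG, with radius 12.5, so the center D sits 12.5 in from both sides at D = (-53.50, -32.60). That places the tangent points at T = (-66.00, -32.60) on HT and B = (-53.50, -45.10) on BG. Then |AB| = |B − A| = 69.97.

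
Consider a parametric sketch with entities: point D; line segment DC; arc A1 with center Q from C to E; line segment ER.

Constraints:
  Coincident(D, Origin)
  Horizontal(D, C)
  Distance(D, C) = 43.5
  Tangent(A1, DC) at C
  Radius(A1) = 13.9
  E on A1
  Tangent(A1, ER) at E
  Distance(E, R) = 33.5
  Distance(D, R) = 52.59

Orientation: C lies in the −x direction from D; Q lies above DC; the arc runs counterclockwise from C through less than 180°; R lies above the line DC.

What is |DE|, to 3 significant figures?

32.2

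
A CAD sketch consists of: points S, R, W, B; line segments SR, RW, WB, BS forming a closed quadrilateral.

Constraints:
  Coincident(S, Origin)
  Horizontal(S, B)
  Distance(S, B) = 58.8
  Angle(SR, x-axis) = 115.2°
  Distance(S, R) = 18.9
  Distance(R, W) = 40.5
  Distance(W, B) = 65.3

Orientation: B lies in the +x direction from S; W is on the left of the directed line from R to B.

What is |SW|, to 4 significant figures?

52.11

S is at the origin; SB is horizontal with |SB| = 58.8 and B in +x, so B = (58.8, 0). SR runs at 115.2° with |SR| = 18.9, so R = (-8.047, 17.10). W is determined by |RW| = 40.5 and |WB| = 65.3 together: it lies at the intersection of circle(R, 40.5) and circle(B, 65.3). With |RB| = 69.00, the foot of the radical line on RB is 15.49 from R and the perpendicular offset is √(40.5² − 15.49²) = 37.42. Taking the left-of-RB solution: W = (16.23, 49.52).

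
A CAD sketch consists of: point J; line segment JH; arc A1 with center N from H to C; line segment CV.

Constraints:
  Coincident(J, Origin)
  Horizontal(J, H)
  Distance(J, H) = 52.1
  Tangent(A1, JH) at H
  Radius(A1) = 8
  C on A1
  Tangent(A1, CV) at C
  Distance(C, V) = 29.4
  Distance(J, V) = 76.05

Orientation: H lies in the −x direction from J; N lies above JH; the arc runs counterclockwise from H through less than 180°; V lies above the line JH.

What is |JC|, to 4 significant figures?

48.63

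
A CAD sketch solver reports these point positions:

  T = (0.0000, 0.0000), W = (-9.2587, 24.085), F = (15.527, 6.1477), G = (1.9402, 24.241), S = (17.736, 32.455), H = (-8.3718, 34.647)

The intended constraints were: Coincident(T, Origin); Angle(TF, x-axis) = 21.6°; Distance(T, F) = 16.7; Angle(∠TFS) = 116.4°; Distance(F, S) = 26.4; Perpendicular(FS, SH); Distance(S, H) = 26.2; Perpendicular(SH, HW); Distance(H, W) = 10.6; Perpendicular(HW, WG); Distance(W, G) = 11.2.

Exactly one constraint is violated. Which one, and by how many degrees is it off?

Perpendicular(HW, WG) — off by 5.60°.

T = (0.00, 0.00) ✓; TF at 21.60° ✓; |TF| = 16.70 ✓; ∠TFS = 116.4° ✓; |FS| = 26.40 ✓; ∠(FS, SH) = 90.00° ✓; |SH| = 26.20 ✓; ∠(SH, HW) = 90.00° ✓; |HW| = 10.60 ✓; ∠(HW, WG) = 95.60° ✗; |WG| = 11.20 ✓.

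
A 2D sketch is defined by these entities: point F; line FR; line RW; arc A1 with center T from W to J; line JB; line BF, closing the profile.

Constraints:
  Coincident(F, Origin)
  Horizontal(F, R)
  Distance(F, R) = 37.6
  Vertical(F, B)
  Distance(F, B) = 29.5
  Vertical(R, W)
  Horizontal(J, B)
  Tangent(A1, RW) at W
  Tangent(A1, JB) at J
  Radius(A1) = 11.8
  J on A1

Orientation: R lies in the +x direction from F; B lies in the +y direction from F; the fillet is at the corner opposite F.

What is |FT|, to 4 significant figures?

31.29

FB is vertical with |FB| = 29.5 and B on the +y side, so B = (0.000, 29.50). The virtual corner opposite F is at (37.60, 29.50). Since A1 is tangent to RW there, TW ⟂ RW and since A1 is tangent to JB there, TJ ⟂ JB, with radius 11.8, so the center T sits 11.8 in from both sides at T = (25.80, 17.70). Then |FT| = |T − F| = 31.29.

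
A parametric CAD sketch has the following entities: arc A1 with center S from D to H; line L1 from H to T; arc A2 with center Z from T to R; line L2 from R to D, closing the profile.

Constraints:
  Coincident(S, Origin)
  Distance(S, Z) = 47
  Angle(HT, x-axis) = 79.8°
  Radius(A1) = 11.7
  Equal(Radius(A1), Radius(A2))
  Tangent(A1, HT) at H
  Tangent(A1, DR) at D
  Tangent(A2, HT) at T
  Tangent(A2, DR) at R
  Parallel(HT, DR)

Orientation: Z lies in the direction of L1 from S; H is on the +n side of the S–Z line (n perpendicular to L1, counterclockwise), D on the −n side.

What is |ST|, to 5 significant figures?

48.434

The slot axis is L1's direction at 79.8°, so u = (cos 79.8°, sin 79.8°) = (0.17708, 0.98420) and n = (−sin 79.8°, cos 79.8°) = (-0.98420, 0.17708). S is at the origin and Z lies 47.0 along u from S, so Z = 47.0·u = (8.3230, 46.257). Tangency of A1 to both parallel lines with radius 11.7 puts H and D at S ± 11.7·n: H = (-11.515, 2.0719), D = (11.515, -2.0719). Equal radii place T and R the same way about Z: T = Z + 11.7·n = (-3.1921, 48.329), R = Z − 11.7·n = (19.838, 44.185). Then |ST| = |T − S| = 48.434.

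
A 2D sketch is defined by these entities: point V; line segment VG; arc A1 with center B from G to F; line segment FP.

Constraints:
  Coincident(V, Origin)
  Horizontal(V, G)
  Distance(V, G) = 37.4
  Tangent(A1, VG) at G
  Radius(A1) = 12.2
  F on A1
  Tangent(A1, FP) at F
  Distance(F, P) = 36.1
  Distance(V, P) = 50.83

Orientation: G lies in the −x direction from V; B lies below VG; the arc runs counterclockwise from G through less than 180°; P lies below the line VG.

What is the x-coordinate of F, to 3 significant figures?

-46.1

V is at the origin; V and G share the same y with |VG| = 37.4 and G on the −x side, so G = (-37.4, 0.00). A1 meets VG tangentially, so BG is at right angles to VG, so B = G + (0, -12.2) = (-37.4, -12.2). Since BF ⟂ FP (tangency), |BP| = √(12.2² + 36.1²) = 38.1 regardless of where F sits on A1. So P lies on both circle(V, 50.83) and circle(B, 38.1); the below-VG intersection is P = (-20.7, -46.4). F is the foot of the tangent from P: F = (-46.1, -20.8).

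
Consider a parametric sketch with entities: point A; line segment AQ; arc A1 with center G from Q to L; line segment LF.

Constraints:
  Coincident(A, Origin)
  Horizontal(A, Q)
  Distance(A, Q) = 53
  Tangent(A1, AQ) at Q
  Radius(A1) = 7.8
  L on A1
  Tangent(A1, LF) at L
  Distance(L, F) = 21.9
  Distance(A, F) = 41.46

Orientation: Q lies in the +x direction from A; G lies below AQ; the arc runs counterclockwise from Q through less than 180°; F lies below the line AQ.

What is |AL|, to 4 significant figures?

46.50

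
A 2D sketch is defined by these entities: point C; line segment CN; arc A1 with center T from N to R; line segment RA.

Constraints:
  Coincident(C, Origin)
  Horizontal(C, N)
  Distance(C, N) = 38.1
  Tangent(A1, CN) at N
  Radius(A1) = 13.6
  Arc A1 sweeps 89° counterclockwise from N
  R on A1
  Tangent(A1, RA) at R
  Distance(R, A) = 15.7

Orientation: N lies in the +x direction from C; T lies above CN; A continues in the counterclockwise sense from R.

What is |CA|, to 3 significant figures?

59.5

C is at the origin; C and N share the same y with |CN| = 38.1 and N on the +x side, so N = (38.1, 0.00). Since A1 is tangent to CN there, TN ⟂ CN, so T = N + (0, 13.6) = (38.1, 13.6). On A1, N sits at bearing -90° from T; an 89° counterclockwise sweep puts R at bearing -1°, so R = T + 13.6·(cos -1°, sin -1°) = (51.7, 13.4). A1 meets RA tangentially, so TR is at right angles to RA, so RA runs along (−sin -1°, cos -1°); with |RA| = 15.7, A = (52.0, 29.1). Then |CA| = |A − C| = 59.5.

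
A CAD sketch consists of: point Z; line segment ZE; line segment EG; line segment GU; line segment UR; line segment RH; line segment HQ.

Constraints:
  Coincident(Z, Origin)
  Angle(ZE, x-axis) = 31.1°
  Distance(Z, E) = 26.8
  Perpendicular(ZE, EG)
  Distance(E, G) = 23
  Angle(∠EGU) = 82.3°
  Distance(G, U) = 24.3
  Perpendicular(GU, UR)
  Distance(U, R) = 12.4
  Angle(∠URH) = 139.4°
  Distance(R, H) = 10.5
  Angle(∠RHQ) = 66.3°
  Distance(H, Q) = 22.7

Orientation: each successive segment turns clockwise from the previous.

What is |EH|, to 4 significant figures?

14.59

GU ⟂ UR, so UR runs at 113.4°; with |UR| = 12.4, R = (7.602, -4.122). ∠URH = 139.4° gives RH at 72.80° from the x-axis; with |RH| = 10.5, H = (10.71, 5.909). Then |EH| = |H − E| = 14.59.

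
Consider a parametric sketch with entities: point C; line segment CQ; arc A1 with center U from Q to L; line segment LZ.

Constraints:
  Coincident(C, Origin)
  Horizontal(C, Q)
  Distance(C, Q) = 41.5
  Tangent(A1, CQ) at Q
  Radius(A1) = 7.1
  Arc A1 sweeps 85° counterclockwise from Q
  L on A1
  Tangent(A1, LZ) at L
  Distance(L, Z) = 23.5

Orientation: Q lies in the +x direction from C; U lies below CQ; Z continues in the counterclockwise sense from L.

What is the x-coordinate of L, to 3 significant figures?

34.4

C is at the origin; C and Q share the same y with |CQ| = 41.5 and Q on the +x side, so Q = (41.5, 0.00). The tangent condition forces UQ to be normal to CQ, so U = Q + (0, -7.1) = (41.5, -7.10). On A1, Q sits at bearing 90° from U; an 85° counterclockwise sweep puts L at bearing 175°, so L = U + 7.1·(cos 175°, sin 175°) = (34.4, -6.48). So L.x = 34.4.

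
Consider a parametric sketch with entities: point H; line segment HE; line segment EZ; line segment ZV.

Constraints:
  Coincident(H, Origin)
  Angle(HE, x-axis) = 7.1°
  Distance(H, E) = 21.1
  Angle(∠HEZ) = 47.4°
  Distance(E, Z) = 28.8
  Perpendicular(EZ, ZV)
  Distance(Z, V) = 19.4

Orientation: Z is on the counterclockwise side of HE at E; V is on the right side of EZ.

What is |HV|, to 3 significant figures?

37.8

∠HEZ = 47.4°, so EZ runs at 7.1° + (180° − 47.4°) = 140° from the x-axis; with |EZ| = 28.8, Z = E + 28.8·(cos 140°, sin 140°) = (-1.03, 21.2). EZ ⟂ ZV; with |ZV| = 19.4 on the right of EZ, V = Z + 19.4·(0.647, 0.763) = (11.5, 36.0). Then |HV| = |V − H| = 37.8.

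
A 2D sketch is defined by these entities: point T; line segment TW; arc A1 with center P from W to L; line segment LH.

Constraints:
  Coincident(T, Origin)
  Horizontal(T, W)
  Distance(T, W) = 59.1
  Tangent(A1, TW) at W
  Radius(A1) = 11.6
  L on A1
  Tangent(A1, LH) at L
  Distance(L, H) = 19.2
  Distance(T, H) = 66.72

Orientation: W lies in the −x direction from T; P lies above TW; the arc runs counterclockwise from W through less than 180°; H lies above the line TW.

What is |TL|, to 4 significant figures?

51.58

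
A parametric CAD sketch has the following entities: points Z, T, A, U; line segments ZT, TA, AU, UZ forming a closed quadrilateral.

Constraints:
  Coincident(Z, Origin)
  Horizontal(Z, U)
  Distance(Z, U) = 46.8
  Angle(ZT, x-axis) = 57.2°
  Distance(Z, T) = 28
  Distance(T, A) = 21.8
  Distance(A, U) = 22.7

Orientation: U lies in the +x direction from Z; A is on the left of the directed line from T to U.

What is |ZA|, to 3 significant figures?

42.0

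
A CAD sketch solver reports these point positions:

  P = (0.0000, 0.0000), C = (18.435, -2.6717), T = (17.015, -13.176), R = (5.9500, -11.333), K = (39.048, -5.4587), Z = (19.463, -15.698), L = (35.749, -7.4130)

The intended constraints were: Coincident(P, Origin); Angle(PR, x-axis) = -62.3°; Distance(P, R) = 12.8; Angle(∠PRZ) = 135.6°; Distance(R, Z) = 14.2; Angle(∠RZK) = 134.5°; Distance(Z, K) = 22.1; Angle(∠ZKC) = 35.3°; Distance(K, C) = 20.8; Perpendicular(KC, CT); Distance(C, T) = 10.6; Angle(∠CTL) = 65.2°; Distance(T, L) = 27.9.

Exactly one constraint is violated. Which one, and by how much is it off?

Distance(T, L) = 27.9 — off by 8.30.

P = (0.00, 0.00) ✓; PR at -62.30° ✓; |PR| = 12.80 ✓; ∠PRZ = 135.6° ✓; |RZ| = 14.20 ✓; ∠RZK = 134.5° ✓; |ZK| = 22.10 ✓; ∠ZKC = 35.30° ✓; |KC| = 20.80 ✓; ∠(KC, CT) = 90.00° ✓; |CT| = 10.60 ✓; ∠CTL = 65.20° ✓; |TL| = 19.60 ✗.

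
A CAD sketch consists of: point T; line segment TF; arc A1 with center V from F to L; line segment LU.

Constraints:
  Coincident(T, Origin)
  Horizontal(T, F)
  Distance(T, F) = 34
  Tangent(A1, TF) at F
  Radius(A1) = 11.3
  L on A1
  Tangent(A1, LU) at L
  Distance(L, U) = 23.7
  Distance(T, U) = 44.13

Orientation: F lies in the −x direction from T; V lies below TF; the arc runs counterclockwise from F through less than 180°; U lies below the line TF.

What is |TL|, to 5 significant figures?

46.233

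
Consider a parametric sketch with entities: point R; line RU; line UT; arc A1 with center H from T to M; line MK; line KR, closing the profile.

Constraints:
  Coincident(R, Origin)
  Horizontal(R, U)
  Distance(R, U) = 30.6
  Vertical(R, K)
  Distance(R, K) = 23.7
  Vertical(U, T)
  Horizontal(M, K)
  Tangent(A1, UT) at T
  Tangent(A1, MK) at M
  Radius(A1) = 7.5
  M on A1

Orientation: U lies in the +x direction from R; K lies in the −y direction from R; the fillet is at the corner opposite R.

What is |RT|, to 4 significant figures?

34.62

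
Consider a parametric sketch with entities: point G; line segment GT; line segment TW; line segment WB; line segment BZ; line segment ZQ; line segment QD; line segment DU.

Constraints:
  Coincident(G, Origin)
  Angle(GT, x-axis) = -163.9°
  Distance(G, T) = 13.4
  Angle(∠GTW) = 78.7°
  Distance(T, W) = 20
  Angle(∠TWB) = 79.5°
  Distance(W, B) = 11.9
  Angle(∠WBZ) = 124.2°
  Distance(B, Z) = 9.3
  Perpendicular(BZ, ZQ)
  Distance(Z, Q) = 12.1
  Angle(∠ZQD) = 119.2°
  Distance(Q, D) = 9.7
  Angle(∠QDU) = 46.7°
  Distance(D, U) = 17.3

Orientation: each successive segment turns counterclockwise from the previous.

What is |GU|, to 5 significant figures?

10.577

G is at the origin; GT runs at -163.9° with length 13.4, so T = (-12.874, -3.7160). ∠GTW = 78.7° gives TW at -62.600° from the x-axis; with |TW| = 20.0, W = (-3.6704, -21.472). ∠TWB = 79.5° gives WB at 37.900° from the x-axis; with |WB| = 11.9, B = (5.7197, -14.162). ∠WBZ = 124.2° gives BZ at 93.700° from the x-axis; with |BZ| = 9.3, Z = (5.1195, -4.8817). BZ is perpendicular to ZQ, so ZQ runs at -176.30°; with |ZQ| = 12.1, Q = (-6.9553, -5.6626). ∠ZQD = 119.2° gives QD at -115.50° from the x-axis; with |QD| = 9.7, D = (-11.131, -14.418). ∠QDU = 46.7° gives DU at 17.800° from the x-axis; with |DU| = 17.3, U = (5.3406, -9.1291). Then |GU| = |U − G| = 10.577.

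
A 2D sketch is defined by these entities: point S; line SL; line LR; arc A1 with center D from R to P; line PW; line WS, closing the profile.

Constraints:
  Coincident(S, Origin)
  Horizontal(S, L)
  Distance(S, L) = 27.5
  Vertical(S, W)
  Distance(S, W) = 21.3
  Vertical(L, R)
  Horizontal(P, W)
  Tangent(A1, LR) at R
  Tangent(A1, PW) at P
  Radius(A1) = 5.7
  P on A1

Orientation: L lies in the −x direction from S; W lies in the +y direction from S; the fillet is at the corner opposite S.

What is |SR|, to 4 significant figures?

31.62

The virtual corner opposite S is at (-27.50, 21.30). A1 meets LR tangentially, so DR is at right angles to LR and tangency of A1 to PW means the radius DP is perpendicular to PW, with radius 5.7, so the center D sits 5.7 in from both sides at D = (-21.80, 15.60). That places the tangent points at R = (-27.50, 15.60) on LR and P = (-21.80, 21.30) on PW. Then |SR| = |R − S| = 31.62.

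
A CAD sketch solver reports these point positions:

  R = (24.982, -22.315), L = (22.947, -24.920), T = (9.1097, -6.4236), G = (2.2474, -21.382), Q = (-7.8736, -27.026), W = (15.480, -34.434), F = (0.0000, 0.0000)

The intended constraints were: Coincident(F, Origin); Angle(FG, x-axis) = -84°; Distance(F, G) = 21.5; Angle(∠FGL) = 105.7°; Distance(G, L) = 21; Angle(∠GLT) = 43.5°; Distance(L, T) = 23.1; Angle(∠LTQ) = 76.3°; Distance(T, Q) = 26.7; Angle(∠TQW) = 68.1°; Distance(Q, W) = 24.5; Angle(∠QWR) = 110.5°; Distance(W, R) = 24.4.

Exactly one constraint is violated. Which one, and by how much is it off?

Distance(W, R) = 24.4 — off by 9.00.

F = (0.00, 0.00) ✓; FG at -84.00° ✓; |FG| = 21.50 ✓; ∠FGL = 105.7° ✓; |GL| = 21.00 ✓; ∠GLT = 43.50° ✓; |LT| = 23.10 ✓; ∠LTQ = 76.30° ✓; |TQ| = 26.70 ✓; ∠TQW = 68.10° ✓; |QW| = 24.50 ✓; ∠QWR = 110.5° ✓; |WR| = 15.40 ✗.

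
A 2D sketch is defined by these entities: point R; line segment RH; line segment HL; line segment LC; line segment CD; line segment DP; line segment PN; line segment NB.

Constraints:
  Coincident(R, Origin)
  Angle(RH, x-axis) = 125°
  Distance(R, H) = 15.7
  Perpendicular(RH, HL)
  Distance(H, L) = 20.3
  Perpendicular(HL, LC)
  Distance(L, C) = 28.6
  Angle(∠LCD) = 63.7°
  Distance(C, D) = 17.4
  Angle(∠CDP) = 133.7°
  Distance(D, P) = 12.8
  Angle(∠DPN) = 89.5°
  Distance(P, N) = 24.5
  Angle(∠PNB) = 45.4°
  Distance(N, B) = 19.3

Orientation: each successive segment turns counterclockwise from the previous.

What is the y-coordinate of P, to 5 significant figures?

5.2525

∠LCD = 63.7° gives CD at 61.300° from the x-axis; with |CD| = 17.4, D = (-0.87376, -6.9483). ∠CDP = 133.7° gives DP at 107.60° from the x-axis; with |DP| = 12.8, P = (-4.7441, 5.2525). So P.y = 5.2525.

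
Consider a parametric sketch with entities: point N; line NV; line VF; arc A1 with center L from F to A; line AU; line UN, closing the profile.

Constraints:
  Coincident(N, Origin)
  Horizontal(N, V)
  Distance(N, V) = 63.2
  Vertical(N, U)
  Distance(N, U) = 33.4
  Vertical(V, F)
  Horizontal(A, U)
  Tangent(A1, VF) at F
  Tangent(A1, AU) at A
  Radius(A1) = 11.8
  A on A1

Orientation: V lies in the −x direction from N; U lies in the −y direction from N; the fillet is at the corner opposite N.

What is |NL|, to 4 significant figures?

55.75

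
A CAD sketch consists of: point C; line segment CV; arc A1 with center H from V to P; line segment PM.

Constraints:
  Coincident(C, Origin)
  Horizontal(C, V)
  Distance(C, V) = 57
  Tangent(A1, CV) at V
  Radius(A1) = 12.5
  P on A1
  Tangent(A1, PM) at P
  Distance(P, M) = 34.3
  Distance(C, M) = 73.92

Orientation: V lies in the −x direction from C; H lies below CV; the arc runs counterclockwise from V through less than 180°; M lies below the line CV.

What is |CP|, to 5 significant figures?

70.691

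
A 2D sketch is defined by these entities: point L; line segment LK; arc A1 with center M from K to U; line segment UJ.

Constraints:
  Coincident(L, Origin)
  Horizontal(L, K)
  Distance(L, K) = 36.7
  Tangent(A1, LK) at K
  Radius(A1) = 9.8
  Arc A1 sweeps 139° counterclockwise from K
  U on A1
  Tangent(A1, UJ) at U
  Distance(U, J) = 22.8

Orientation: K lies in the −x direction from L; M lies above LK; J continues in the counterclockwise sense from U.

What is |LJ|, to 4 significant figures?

57.34

L is at the origin; LK is horizontal with |LK| = 36.7 and K on the −x side, so K = (-36.70, 0.000). The tangent condition forces MK to be normal to LK, so M = K + (0, 9.8) = (-36.70, 9.800). On A1, K sits at bearing -90° from M; a 139° counterclockwise sweep puts U at bearing 49°, so U = M + 9.8·(cos 49°, sin 49°) = (-30.27, 17.20). A1 meets UJ tangentially, so MU is at right angles to UJ, so UJ runs along (−sin 49°, cos 49°); with |UJ| = 22.8, J = (-47.48, 32.15). Then |LJ| = |J − L| = 57.34.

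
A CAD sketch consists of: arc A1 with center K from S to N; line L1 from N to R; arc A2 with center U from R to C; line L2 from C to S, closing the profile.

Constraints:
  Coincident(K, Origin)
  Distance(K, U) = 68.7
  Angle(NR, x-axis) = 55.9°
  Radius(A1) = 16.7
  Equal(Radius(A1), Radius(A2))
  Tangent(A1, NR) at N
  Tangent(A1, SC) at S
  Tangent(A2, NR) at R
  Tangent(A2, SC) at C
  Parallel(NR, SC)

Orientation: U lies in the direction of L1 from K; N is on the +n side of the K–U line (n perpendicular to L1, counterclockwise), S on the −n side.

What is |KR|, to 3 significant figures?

70.7

Tangency of A1 to both parallel lines with radius 16.7 puts N and S at K ± 16.7·n: N = (-13.8, 9.36), S = (13.8, -9.36). Equal radii place R and C the same way about U: R = U + 16.7·n = (24.7, 66.3), C = U − 16.7·n = (52.3, 47.5). Then |KR| = |R − K| = 70.7.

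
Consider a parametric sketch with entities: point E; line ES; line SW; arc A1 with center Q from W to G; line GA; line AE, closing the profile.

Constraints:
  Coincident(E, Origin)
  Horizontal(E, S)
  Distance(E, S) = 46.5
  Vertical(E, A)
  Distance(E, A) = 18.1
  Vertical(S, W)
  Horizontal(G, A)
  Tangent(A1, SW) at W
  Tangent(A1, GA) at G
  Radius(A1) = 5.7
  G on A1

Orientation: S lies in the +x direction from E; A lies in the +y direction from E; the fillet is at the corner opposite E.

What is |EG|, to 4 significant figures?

44.63

E is at the origin; E and S share the same y with |ES| = 46.5 and S on the +x side, so S = (46.50, 0.000). EA is vertical with |EA| = 18.1 and A on the +y side, so A = (0.000, 18.10). The virtual corner opposite E is at (46.50, 18.10). A1 meets SW tangentially, so QW is at right angles to SW and A1 meets GA tangentially, so QG is at right angles to GA, with radius 5.7, so the center Q sits 5.7 in from both sides at Q = (40.80, 12.40). That places the tangent points at W = (46.50, 12.40) on SW and G = (40.80, 18.10) on GA. Then |EG| = |G − E| = 44.63.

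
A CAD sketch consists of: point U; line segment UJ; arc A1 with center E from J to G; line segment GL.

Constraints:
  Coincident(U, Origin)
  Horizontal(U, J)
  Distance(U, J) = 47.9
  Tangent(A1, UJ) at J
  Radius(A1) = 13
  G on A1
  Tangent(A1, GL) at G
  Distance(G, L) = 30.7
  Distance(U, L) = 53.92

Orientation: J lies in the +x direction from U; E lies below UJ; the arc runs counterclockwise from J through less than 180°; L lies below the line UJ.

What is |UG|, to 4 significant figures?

36.97

U is at the origin; UJ is horizontal with |UJ| = 47.9 and J on the +x side, so J = (47.90, 0.000). A1 meets UJ tangentially, so EJ is at right angles to UJ, so E = J + (0, -13) = (47.90, -13.00). Since EG ⟂ GL (tangency), |EL| = √(13.0² + 30.7²) = 33.34 regardless of where G sits on A1. So L lies on both circle(U, 53.92) and circle(E, 33.34); the below-UJ intersection is L = (32.86, -42.75). G is the foot of the tangent from L: G = (34.93, -12.12).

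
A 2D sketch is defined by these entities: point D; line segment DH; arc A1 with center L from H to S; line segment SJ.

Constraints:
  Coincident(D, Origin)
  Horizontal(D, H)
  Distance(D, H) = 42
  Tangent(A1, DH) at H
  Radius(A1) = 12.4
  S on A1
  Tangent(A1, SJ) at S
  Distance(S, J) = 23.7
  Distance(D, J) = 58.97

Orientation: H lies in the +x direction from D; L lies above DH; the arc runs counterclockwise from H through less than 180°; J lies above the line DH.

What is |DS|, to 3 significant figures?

56.1

D is at the origin; D and H share the same y with |DH| = 42.0 and H on the +x side, so H = (42.0, 0.00). Tangency of A1 to DH means the radius LH is perpendicular to DH, so L = H + (0, 12.4) = (42.0, 12.4). Since LS ⟂ SJ (tangency), |LJ| = √(12.4² + 23.7²) = 26.7 regardless of where S sits on A1. So J lies on both circle(D, 58.97) and circle(L, 26.7); the above-DH intersection is J = (44.2, 39.1). S is the foot of the tangent from J: S = (53.4, 17.2).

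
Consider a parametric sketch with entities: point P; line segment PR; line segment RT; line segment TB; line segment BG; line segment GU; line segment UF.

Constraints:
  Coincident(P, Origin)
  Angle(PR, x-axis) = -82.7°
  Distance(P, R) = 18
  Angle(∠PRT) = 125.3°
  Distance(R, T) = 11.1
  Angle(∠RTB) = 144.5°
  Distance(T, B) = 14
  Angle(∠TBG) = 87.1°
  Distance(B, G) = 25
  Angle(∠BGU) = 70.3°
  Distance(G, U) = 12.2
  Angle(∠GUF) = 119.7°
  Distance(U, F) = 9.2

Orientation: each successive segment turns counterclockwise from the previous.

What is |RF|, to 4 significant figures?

10.49

∠BGU = 70.3° gives GU at -149.9° from the x-axis; with |GU| = 12.2, U = (10.90, -2.767). ∠GUF = 119.7° gives UF at -89.60° from the x-axis; with |UF| = 9.2, F = (10.96, -11.97). Then |RF| = |F − R| = 10.49.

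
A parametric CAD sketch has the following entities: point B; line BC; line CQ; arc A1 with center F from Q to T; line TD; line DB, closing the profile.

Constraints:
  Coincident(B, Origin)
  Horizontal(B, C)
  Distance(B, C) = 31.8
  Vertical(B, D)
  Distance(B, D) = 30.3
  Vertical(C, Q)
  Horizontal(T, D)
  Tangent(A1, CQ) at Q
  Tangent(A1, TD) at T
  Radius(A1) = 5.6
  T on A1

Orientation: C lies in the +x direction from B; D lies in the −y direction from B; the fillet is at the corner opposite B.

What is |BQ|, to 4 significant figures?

40.27

B is at the origin; B and C share the same y with |BC| = 31.8 and C on the +x side, so C = (31.80, 0.000). B and D share the same x with |BD| = 30.3 and D on the −y side, so D = (0.000, -30.30). The virtual corner opposite B is at (31.80, -30.30). Since A1 is tangent to CQ there, FQ ⟂ CQ and tangency of A1 to TD means the radius FT is perpendicular to TD, with radius 5.6, so the center F sits 5.6 in from both sides at F = (26.20, -24.70). That places the tangent points at Q = (31.80, -24.70) on CQ and T = (26.20, -30.30) on TD. Then |BQ| = |Q − B| = 40.27.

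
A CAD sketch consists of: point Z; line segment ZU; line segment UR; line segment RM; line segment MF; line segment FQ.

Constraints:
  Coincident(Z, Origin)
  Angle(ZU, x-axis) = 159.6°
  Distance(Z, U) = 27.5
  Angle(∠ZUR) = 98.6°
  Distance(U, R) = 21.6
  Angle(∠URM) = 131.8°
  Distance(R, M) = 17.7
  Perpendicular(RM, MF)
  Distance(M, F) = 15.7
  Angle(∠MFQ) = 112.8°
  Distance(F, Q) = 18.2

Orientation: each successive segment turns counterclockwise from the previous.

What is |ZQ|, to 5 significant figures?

14.706

Z is at the origin; ZU runs at 159.6° with length 27.5, so U = (-25.775, 9.5857). ∠ZUR = 98.6° gives UR at -119.00° from the x-axis; with |UR| = 21.6, R = (-36.247, -9.3061). ∠URM = 131.8° gives RM at -70.800° from the x-axis; with |RM| = 17.7, M = (-30.426, -26.022). RM is perpendicular to MF, so MF runs at 19.200°; with |MF| = 15.7, F = (-15.599, -20.858). ∠MFQ = 112.8° gives FQ at 86.400° from the x-axis; with |FQ| = 18.2, Q = (-14.457, -2.6942). Then |ZQ| = |Q − Z| = 14.706.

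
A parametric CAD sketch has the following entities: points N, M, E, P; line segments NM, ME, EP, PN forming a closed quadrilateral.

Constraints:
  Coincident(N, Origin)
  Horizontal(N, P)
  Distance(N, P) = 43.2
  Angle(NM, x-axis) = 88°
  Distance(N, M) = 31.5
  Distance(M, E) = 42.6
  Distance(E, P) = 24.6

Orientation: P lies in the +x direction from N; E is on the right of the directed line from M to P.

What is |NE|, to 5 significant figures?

20.766

Checks: |ME| = 42.60 ✓; |EP| = 24.60 ✓.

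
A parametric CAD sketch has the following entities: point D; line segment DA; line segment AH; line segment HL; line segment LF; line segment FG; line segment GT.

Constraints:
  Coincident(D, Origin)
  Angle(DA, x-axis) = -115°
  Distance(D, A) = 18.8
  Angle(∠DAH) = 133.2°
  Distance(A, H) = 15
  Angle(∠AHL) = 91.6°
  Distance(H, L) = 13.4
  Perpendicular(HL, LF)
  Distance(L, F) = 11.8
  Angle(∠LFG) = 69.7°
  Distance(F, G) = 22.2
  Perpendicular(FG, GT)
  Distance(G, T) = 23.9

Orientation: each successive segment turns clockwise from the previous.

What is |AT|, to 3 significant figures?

33.3

∠LFG = 69.7° gives FG at -90.5° from the x-axis; with |FG| = 22.2, G = (-15.8, -27.3). FG is perpendicular to GT, so GT runs at 179°; with |GT| = 23.9, T = (-39.7, -27.1). Then |AT| = |T − A| = 33.3.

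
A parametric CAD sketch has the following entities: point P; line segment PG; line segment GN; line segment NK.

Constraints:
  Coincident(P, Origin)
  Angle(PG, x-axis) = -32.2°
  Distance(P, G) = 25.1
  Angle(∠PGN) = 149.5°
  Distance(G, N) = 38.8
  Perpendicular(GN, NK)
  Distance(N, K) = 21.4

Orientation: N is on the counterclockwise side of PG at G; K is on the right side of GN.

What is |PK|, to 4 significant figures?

69.40

∠PGN = 149.5°, so GN runs at -32.2° + (180° − 149.5°) = -1.700° from the x-axis; with |GN| = 38.8, N = G + 38.8·(cos -1.700°, sin -1.700°) = (60.02, -14.53). The perpendicularity gives NK at right angles to GN; with |NK| = 21.4 on the right of GN, K = N + 21.4·(-0.02967, -0.9996) = (59.39, -35.92). Then |PK| = |K − P| = 69.40.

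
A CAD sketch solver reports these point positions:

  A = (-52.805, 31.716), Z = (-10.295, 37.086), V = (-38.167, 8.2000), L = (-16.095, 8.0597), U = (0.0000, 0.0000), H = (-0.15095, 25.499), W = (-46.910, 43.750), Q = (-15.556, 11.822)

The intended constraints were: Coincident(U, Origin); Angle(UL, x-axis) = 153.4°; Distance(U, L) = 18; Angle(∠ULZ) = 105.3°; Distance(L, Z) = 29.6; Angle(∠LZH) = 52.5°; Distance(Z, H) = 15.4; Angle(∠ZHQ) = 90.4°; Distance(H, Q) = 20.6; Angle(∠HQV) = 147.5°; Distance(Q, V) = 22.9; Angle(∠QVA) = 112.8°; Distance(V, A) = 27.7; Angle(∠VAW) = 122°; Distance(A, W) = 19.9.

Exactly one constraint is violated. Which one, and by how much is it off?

Distance(A, W) = 19.9 — off by 6.50.

U = (0.00, 0.00) ✓; UL at 153.4° ✓; |UL| = 18.00 ✓; ∠ULZ = 105.3° ✓; |LZ| = 29.60 ✓; ∠LZH = 52.50° ✓; |ZH| = 15.40 ✓; ∠ZHQ = 90.40° ✓; |HQ| = 20.60 ✓; ∠HQV = 147.5° ✓; |QV| = 22.90 ✓; ∠QVA = 112.8° ✓; |VA| = 27.70 ✓; ∠VAW = 122.0° ✓; |AW| = 13.40 ✗.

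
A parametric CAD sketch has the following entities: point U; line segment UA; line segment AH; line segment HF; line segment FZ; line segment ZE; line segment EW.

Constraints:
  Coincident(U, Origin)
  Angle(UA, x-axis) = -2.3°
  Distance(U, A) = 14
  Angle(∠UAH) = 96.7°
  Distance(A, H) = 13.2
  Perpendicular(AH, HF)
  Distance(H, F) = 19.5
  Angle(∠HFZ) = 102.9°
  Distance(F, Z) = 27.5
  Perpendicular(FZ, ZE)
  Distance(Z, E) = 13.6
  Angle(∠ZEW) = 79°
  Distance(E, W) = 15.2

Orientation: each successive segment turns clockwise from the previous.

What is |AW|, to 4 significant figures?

11.97

FZ ⟂ ZE, so ZE runs at 17.30°; with |ZE| = 13.6, E = (0.3658, 15.08). ∠ZEW = 79.0° gives EW at -83.70° from the x-axis; with |EW| = 15.2, W = (2.034, -0.02695). Then |AW| = |W − A| = 11.97.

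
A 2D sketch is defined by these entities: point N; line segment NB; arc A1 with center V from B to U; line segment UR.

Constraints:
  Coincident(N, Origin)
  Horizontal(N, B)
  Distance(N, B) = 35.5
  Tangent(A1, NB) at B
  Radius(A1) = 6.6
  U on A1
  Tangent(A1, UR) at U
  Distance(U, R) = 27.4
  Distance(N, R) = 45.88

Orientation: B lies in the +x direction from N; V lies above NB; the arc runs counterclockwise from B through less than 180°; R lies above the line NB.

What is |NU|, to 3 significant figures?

42.6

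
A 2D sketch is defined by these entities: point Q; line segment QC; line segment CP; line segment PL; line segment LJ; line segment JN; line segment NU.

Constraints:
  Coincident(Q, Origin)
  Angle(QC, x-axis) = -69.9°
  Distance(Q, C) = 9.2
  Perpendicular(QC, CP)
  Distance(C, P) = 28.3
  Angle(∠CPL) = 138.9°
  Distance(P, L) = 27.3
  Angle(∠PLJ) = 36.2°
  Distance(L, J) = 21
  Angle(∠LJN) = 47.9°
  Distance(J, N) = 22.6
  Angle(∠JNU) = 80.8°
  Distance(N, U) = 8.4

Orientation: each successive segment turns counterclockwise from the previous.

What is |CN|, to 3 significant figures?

44.5

∠PLJ = 36.2° gives LJ at -155° from the x-axis; with |LJ| = 21.0, J = (23.9, 16.1). ∠LJN = 47.9° gives JN at -22.9° from the x-axis; with |JN| = 22.6, N = (44.7, 7.34). Then |CN| = |N − C| = 44.5.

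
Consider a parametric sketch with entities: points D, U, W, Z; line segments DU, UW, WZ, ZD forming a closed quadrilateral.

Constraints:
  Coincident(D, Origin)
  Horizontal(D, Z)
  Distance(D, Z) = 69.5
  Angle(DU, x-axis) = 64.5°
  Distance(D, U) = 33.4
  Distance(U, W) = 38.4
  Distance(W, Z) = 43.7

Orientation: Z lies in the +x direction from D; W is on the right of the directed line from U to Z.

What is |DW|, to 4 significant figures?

27.03

Checks: |UW| = 38.40 ✓; |WZ| = 43.70 ✓.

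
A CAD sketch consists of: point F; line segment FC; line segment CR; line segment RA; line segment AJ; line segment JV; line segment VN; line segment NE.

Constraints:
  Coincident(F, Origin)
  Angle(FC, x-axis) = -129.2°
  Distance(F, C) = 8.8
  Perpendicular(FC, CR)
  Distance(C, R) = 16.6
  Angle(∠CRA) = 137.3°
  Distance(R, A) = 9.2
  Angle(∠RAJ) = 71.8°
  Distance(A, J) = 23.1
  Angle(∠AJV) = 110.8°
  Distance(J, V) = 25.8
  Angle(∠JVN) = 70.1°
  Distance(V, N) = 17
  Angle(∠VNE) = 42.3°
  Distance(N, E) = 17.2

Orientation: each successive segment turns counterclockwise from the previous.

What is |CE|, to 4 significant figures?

11.24

F is at the origin; FC runs at -129.2° with length 8.8, so C = (-5.562, -6.820). The perpendicularity gives CR at right angles to FC, so CR runs at -39.20°; with |CR| = 16.6, R = (7.302, -17.31). ∠CRA = 137.3° gives RA at 3.500° from the x-axis; with |RA| = 9.2, A = (16.49, -16.75). ∠RAJ = 71.8° gives AJ at 111.7° from the x-axis; with |AJ| = 23.1, J = (7.944, 4.713). ∠AJV = 110.8° gives JV at -179.1° from the x-axis; with |JV| = 25.8, V = (-17.85, 4.308). ∠JVN = 70.1° gives VN at -69.20° from the x-axis; with |VN| = 17.0, N = (-11.82, -11.58). ∠VNE = 42.3° gives NE at 68.50° from the x-axis; with |NE| = 17.2, E = (-5.512, 4.419). Then |CE| = |E − C| = 11.24.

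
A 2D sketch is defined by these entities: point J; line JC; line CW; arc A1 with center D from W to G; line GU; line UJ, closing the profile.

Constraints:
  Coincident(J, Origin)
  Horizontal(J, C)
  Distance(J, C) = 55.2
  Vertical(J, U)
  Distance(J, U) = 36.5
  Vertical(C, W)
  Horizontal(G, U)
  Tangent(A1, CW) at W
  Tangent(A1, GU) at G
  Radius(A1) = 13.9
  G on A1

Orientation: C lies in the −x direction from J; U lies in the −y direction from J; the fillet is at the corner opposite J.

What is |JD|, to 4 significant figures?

47.08

J and U share the same x with |JU| = 36.5 and U on the −y side, so U = (0.000, -36.50). The virtual corner opposite J is at (-55.20, -36.50). A1 meets CW tangentially, so DW is at right angles to CW and since A1 is tangent to GU there, DG ⟂ GU, with radius 13.9, so the center D sits 13.9 in from both sides at D = (-41.30, -22.60). Then |JD| = |D − J| = 47.08.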